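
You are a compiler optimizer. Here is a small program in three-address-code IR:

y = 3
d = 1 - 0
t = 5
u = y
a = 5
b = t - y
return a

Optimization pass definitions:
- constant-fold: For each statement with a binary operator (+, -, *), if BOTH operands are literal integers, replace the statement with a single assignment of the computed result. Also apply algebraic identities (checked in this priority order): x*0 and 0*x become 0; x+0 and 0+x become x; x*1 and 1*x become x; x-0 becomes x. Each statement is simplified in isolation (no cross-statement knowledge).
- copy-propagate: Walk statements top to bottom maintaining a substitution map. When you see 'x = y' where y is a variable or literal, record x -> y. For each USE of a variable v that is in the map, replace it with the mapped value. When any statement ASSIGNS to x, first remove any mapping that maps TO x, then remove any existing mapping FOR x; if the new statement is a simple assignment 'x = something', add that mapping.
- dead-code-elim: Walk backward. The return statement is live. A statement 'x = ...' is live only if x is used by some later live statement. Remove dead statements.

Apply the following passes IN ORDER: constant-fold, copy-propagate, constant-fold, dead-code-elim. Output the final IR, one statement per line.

Initial IR:
  y = 3
  d = 1 - 0
  t = 5
  u = y
  a = 5
  b = t - y
  return a
After constant-fold (7 stmts):
  y = 3
  d = 1
  t = 5
  u = y
  a = 5
  b = t - y
  return a
After copy-propagate (7 stmts):
  y = 3
  d = 1
  t = 5
  u = 3
  a = 5
  b = 5 - 3
  return 5
After constant-fold (7 stmts):
  y = 3
  d = 1
  t = 5
  u = 3
  a = 5
  b = 2
  return 5
After dead-code-elim (1 stmts):
  return 5

Answer: return 5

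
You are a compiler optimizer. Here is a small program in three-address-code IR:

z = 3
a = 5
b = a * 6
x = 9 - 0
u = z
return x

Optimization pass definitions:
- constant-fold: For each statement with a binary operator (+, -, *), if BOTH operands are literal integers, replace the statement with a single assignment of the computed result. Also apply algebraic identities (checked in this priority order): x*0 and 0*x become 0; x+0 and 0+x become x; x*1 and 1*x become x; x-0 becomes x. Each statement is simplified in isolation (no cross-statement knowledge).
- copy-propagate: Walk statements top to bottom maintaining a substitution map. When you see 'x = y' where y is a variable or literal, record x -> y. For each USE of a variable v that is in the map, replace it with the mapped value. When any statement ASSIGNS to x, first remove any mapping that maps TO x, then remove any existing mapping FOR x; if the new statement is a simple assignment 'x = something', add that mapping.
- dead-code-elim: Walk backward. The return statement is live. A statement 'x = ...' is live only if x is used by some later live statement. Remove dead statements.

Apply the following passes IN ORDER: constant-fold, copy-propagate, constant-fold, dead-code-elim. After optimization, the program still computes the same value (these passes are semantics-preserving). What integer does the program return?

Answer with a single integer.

Answer: 9

Derivation:
Initial IR:
  z = 3
  a = 5
  b = a * 6
  x = 9 - 0
  u = z
  return x
After constant-fold (6 stmts):
  z = 3
  a = 5
  b = a * 6
  x = 9
  u = z
  return x
After copy-propagate (6 stmts):
  z = 3
  a = 5
  b = 5 * 6
  x = 9
  u = 3
  return 9
After constant-fold (6 stmts):
  z = 3
  a = 5
  b = 30
  x = 9
  u = 3
  return 9
After dead-code-elim (1 stmts):
  return 9
Evaluate:
  z = 3  =>  z = 3
  a = 5  =>  a = 5
  b = a * 6  =>  b = 30
  x = 9 - 0  =>  x = 9
  u = z  =>  u = 3
  return x = 9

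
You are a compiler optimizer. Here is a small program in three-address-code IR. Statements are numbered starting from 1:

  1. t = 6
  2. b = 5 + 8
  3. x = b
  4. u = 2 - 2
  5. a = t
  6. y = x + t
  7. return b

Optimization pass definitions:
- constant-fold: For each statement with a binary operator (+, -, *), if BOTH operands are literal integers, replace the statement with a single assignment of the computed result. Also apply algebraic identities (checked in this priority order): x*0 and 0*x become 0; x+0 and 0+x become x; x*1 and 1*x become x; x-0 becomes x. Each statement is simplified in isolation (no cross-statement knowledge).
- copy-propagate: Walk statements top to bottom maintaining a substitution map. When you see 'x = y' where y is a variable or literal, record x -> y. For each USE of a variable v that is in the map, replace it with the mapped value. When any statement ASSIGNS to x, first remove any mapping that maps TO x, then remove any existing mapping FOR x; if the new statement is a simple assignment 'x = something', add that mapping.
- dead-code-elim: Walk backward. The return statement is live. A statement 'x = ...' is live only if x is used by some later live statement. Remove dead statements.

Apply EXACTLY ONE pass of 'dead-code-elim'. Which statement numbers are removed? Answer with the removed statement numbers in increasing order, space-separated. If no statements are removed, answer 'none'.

Backward liveness scan:
Stmt 1 't = 6': DEAD (t not in live set [])
Stmt 2 'b = 5 + 8': KEEP (b is live); live-in = []
Stmt 3 'x = b': DEAD (x not in live set ['b'])
Stmt 4 'u = 2 - 2': DEAD (u not in live set ['b'])
Stmt 5 'a = t': DEAD (a not in live set ['b'])
Stmt 6 'y = x + t': DEAD (y not in live set ['b'])
Stmt 7 'return b': KEEP (return); live-in = ['b']
Removed statement numbers: [1, 3, 4, 5, 6]
Surviving IR:
  b = 5 + 8
  return b

Answer: 1 3 4 5 6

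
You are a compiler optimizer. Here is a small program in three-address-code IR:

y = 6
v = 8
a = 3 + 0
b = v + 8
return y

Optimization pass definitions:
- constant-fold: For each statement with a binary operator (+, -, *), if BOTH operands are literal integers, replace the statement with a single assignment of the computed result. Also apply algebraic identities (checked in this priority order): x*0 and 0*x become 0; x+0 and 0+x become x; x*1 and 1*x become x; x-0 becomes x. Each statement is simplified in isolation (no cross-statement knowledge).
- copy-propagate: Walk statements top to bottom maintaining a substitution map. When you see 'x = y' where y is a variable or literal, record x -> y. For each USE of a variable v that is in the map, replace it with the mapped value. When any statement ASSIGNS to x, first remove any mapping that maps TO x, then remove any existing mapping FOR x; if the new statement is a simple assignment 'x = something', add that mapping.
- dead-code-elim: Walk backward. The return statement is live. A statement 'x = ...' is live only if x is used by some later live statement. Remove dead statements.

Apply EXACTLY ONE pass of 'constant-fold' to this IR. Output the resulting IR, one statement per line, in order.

Answer: y = 6
v = 8
a = 3
b = v + 8
return y

Derivation:
Applying constant-fold statement-by-statement:
  [1] y = 6  (unchanged)
  [2] v = 8  (unchanged)
  [3] a = 3 + 0  -> a = 3
  [4] b = v + 8  (unchanged)
  [5] return y  (unchanged)
Result (5 stmts):
  y = 6
  v = 8
  a = 3
  b = v + 8
  return y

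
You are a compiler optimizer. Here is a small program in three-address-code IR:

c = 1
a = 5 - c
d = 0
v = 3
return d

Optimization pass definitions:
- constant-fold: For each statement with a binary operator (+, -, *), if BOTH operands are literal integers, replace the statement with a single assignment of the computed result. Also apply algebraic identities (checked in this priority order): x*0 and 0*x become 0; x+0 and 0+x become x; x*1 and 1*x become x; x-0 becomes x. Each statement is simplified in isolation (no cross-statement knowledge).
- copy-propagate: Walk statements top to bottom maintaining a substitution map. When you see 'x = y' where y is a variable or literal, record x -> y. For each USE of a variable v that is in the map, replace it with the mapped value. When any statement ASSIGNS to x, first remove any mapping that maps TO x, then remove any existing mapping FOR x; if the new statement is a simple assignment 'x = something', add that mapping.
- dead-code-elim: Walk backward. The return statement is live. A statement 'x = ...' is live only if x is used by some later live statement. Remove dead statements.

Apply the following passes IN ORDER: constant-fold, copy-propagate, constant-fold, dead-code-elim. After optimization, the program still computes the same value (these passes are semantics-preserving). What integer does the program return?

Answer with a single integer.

Answer: 0

Derivation:
Initial IR:
  c = 1
  a = 5 - c
  d = 0
  v = 3
  return d
After constant-fold (5 stmts):
  c = 1
  a = 5 - c
  d = 0
  v = 3
  return d
After copy-propagate (5 stmts):
  c = 1
  a = 5 - 1
  d = 0
  v = 3
  return 0
After constant-fold (5 stmts):
  c = 1
  a = 4
  d = 0
  v = 3
  return 0
After dead-code-elim (1 stmts):
  return 0
Evaluate:
  c = 1  =>  c = 1
  a = 5 - c  =>  a = 4
  d = 0  =>  d = 0
  v = 3  =>  v = 3
  return d = 0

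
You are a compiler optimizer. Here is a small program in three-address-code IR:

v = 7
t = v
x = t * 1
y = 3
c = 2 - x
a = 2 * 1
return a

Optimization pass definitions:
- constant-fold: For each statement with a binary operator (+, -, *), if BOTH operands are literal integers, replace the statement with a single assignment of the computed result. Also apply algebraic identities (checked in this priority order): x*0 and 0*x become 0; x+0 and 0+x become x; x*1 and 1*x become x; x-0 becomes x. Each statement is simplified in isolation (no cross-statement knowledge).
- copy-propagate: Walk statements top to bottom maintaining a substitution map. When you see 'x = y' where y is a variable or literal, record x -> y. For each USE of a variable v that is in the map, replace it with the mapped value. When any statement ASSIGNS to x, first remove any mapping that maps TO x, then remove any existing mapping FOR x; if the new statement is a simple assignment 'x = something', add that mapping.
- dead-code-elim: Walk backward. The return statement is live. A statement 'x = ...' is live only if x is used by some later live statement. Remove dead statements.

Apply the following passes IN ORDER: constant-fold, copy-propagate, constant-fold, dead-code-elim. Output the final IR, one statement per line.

Answer: return 2

Derivation:
Initial IR:
  v = 7
  t = v
  x = t * 1
  y = 3
  c = 2 - x
  a = 2 * 1
  return a
After constant-fold (7 stmts):
  v = 7
  t = v
  x = t
  y = 3
  c = 2 - x
  a = 2
  return a
After copy-propagate (7 stmts):
  v = 7
  t = 7
  x = 7
  y = 3
  c = 2 - 7
  a = 2
  return 2
After constant-fold (7 stmts):
  v = 7
  t = 7
  x = 7
  y = 3
  c = -5
  a = 2
  return 2
After dead-code-elim (1 stmts):
  return 2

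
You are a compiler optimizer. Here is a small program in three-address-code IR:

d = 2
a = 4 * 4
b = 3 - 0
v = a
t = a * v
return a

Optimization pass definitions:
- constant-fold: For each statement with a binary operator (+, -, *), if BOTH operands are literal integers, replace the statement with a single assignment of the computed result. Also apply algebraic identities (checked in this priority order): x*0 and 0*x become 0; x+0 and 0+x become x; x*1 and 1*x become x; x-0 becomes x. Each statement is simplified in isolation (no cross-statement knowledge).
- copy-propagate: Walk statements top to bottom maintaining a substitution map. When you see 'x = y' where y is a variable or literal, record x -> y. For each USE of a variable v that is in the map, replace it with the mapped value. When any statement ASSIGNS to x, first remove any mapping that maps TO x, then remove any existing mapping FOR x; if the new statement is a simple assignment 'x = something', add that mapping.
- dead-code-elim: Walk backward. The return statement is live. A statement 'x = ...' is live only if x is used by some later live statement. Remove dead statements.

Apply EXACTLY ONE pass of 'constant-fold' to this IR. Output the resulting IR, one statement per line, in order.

Applying constant-fold statement-by-statement:
  [1] d = 2  (unchanged)
  [2] a = 4 * 4  -> a = 16
  [3] b = 3 - 0  -> b = 3
  [4] v = a  (unchanged)
  [5] t = a * v  (unchanged)
  [6] return a  (unchanged)
Result (6 stmts):
  d = 2
  a = 16
  b = 3
  v = a
  t = a * v
  return a

Answer: d = 2
a = 16
b = 3
v = a
t = a * v
return a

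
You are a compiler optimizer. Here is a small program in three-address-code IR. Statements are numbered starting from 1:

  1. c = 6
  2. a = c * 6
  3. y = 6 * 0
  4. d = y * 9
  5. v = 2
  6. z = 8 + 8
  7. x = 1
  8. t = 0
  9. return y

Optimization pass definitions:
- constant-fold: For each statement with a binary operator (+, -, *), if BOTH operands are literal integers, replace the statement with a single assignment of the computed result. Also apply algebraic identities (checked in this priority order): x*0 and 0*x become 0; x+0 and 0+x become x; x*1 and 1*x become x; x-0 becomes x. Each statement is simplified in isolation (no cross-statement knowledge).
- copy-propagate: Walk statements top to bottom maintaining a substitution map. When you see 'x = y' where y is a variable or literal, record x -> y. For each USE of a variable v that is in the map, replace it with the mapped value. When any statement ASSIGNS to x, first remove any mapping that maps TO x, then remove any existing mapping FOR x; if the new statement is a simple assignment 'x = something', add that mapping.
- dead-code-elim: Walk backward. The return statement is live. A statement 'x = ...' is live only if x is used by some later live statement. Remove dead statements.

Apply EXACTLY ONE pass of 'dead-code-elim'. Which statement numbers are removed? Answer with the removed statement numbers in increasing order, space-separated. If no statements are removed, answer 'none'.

Backward liveness scan:
Stmt 1 'c = 6': DEAD (c not in live set [])
Stmt 2 'a = c * 6': DEAD (a not in live set [])
Stmt 3 'y = 6 * 0': KEEP (y is live); live-in = []
Stmt 4 'd = y * 9': DEAD (d not in live set ['y'])
Stmt 5 'v = 2': DEAD (v not in live set ['y'])
Stmt 6 'z = 8 + 8': DEAD (z not in live set ['y'])
Stmt 7 'x = 1': DEAD (x not in live set ['y'])
Stmt 8 't = 0': DEAD (t not in live set ['y'])
Stmt 9 'return y': KEEP (return); live-in = ['y']
Removed statement numbers: [1, 2, 4, 5, 6, 7, 8]
Surviving IR:
  y = 6 * 0
  return y

Answer: 1 2 4 5 6 7 8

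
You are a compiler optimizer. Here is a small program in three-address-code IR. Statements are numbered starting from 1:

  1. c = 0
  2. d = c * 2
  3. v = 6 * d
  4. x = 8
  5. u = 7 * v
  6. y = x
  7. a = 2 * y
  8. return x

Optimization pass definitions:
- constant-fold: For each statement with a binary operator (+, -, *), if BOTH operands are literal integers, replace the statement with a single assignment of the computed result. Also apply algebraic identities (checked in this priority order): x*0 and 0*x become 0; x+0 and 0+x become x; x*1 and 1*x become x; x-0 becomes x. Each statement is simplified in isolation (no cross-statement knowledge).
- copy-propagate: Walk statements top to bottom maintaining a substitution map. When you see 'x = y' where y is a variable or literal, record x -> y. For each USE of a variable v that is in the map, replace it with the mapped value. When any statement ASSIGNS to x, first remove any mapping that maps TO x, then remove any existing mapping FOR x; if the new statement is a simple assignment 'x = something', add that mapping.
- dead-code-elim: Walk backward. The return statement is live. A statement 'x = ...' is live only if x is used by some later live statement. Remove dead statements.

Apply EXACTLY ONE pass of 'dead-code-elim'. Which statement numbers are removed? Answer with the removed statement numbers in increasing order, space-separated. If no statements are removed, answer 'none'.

Answer: 1 2 3 5 6 7

Derivation:
Backward liveness scan:
Stmt 1 'c = 0': DEAD (c not in live set [])
Stmt 2 'd = c * 2': DEAD (d not in live set [])
Stmt 3 'v = 6 * d': DEAD (v not in live set [])
Stmt 4 'x = 8': KEEP (x is live); live-in = []
Stmt 5 'u = 7 * v': DEAD (u not in live set ['x'])
Stmt 6 'y = x': DEAD (y not in live set ['x'])
Stmt 7 'a = 2 * y': DEAD (a not in live set ['x'])
Stmt 8 'return x': KEEP (return); live-in = ['x']
Removed statement numbers: [1, 2, 3, 5, 6, 7]
Surviving IR:
  x = 8
  return x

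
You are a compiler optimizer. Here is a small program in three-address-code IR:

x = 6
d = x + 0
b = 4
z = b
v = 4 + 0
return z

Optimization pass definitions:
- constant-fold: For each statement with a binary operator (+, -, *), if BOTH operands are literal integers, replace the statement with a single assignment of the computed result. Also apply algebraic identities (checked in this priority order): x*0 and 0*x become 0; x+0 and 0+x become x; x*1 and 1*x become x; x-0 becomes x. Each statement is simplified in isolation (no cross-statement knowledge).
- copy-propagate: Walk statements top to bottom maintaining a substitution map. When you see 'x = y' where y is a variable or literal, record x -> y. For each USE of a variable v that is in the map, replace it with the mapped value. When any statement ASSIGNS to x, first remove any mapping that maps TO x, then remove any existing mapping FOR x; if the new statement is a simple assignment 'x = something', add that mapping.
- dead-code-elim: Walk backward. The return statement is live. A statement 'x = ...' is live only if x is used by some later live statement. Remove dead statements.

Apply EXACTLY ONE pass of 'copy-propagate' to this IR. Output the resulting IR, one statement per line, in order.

Applying copy-propagate statement-by-statement:
  [1] x = 6  (unchanged)
  [2] d = x + 0  -> d = 6 + 0
  [3] b = 4  (unchanged)
  [4] z = b  -> z = 4
  [5] v = 4 + 0  (unchanged)
  [6] return z  -> return 4
Result (6 stmts):
  x = 6
  d = 6 + 0
  b = 4
  z = 4
  v = 4 + 0
  return 4

Answer: x = 6
d = 6 + 0
b = 4
z = 4
v = 4 + 0
return 4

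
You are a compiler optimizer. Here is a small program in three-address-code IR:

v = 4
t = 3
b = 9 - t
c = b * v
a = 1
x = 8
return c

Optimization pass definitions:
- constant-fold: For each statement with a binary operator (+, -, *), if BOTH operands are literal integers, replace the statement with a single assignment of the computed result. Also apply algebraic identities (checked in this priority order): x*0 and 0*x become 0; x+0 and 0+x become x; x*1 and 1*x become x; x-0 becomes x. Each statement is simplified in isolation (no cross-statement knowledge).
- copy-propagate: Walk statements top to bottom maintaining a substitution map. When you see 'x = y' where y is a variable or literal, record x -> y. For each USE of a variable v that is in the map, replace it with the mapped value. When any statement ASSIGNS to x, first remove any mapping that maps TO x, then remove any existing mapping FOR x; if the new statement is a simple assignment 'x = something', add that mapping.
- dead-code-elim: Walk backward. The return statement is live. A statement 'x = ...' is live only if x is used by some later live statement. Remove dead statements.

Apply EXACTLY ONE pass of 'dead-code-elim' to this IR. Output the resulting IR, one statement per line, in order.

Answer: v = 4
t = 3
b = 9 - t
c = b * v
return c

Derivation:
Applying dead-code-elim statement-by-statement:
  [7] return c  -> KEEP (return); live=['c']
  [6] x = 8  -> DEAD (x not live)
  [5] a = 1  -> DEAD (a not live)
  [4] c = b * v  -> KEEP; live=['b', 'v']
  [3] b = 9 - t  -> KEEP; live=['t', 'v']
  [2] t = 3  -> KEEP; live=['v']
  [1] v = 4  -> KEEP; live=[]
Result (5 stmts):
  v = 4
  t = 3
  b = 9 - t
  c = b * v
  return c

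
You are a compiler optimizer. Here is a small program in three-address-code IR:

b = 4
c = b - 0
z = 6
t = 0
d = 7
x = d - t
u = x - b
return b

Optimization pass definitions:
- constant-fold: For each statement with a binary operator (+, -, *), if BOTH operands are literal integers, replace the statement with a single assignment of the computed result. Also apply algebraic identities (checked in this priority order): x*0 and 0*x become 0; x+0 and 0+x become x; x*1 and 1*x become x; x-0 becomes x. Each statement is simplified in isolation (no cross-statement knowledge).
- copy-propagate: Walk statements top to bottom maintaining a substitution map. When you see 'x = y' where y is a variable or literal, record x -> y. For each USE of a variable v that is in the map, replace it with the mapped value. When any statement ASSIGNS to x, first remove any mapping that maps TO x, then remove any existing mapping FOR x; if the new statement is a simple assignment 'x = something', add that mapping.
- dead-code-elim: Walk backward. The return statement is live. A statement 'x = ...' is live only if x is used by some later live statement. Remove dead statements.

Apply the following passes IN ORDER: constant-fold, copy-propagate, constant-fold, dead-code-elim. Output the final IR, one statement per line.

Answer: return 4

Derivation:
Initial IR:
  b = 4
  c = b - 0
  z = 6
  t = 0
  d = 7
  x = d - t
  u = x - b
  return b
After constant-fold (8 stmts):
  b = 4
  c = b
  z = 6
  t = 0
  d = 7
  x = d - t
  u = x - b
  return b
After copy-propagate (8 stmts):
  b = 4
  c = 4
  z = 6
  t = 0
  d = 7
  x = 7 - 0
  u = x - 4
  return 4
After constant-fold (8 stmts):
  b = 4
  c = 4
  z = 6
  t = 0
  d = 7
  x = 7
  u = x - 4
  return 4
After dead-code-elim (1 stmts):
  return 4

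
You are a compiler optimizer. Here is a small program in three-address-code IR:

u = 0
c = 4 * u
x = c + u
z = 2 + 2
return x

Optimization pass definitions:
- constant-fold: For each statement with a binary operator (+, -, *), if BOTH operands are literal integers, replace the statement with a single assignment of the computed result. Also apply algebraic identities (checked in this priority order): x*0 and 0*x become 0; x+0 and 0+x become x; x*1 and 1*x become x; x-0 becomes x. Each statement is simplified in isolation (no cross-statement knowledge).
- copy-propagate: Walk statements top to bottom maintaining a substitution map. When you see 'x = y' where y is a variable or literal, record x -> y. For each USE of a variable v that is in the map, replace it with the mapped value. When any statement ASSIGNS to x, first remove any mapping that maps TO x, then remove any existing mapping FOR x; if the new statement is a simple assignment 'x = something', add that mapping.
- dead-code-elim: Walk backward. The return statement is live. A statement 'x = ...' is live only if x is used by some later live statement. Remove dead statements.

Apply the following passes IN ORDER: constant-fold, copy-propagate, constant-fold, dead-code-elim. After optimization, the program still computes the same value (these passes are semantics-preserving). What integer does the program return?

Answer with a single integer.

Initial IR:
  u = 0
  c = 4 * u
  x = c + u
  z = 2 + 2
  return x
After constant-fold (5 stmts):
  u = 0
  c = 4 * u
  x = c + u
  z = 4
  return x
After copy-propagate (5 stmts):
  u = 0
  c = 4 * 0
  x = c + 0
  z = 4
  return x
After constant-fold (5 stmts):
  u = 0
  c = 0
  x = c
  z = 4
  return x
After dead-code-elim (3 stmts):
  c = 0
  x = c
  return x
Evaluate:
  u = 0  =>  u = 0
  c = 4 * u  =>  c = 0
  x = c + u  =>  x = 0
  z = 2 + 2  =>  z = 4
  return x = 0

Answer: 0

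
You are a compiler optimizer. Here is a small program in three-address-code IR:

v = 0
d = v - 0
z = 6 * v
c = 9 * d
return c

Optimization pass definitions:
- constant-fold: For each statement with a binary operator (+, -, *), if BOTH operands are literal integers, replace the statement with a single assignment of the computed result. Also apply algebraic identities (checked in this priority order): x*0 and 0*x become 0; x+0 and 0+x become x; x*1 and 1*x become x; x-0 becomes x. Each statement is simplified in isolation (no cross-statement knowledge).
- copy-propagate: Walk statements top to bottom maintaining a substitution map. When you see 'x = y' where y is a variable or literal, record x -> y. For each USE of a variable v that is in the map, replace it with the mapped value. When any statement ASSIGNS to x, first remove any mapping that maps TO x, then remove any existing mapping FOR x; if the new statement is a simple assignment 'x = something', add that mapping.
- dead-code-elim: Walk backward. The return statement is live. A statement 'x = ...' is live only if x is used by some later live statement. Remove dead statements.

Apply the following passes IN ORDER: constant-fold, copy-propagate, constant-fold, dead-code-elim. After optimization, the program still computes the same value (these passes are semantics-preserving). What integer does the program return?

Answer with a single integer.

Initial IR:
  v = 0
  d = v - 0
  z = 6 * v
  c = 9 * d
  return c
After constant-fold (5 stmts):
  v = 0
  d = v
  z = 6 * v
  c = 9 * d
  return c
After copy-propagate (5 stmts):
  v = 0
  d = 0
  z = 6 * 0
  c = 9 * 0
  return c
After constant-fold (5 stmts):
  v = 0
  d = 0
  z = 0
  c = 0
  return c
After dead-code-elim (2 stmts):
  c = 0
  return c
Evaluate:
  v = 0  =>  v = 0
  d = v - 0  =>  d = 0
  z = 6 * v  =>  z = 0
  c = 9 * d  =>  c = 0
  return c = 0

Answer: 0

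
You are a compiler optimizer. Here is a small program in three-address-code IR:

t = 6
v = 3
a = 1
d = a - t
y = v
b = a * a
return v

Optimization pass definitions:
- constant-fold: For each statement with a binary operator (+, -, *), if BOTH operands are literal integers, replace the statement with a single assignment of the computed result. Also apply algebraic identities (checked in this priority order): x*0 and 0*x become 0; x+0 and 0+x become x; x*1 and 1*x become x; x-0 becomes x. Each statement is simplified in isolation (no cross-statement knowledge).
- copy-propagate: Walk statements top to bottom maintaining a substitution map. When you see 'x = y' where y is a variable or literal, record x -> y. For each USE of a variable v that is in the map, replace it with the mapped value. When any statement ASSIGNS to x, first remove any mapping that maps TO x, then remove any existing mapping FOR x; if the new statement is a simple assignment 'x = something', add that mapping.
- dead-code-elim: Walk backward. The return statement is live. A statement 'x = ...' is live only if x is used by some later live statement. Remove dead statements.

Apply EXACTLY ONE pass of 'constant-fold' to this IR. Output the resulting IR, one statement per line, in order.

Answer: t = 6
v = 3
a = 1
d = a - t
y = v
b = a * a
return v

Derivation:
Applying constant-fold statement-by-statement:
  [1] t = 6  (unchanged)
  [2] v = 3  (unchanged)
  [3] a = 1  (unchanged)
  [4] d = a - t  (unchanged)
  [5] y = v  (unchanged)
  [6] b = a * a  (unchanged)
  [7] return v  (unchanged)
Result (7 stmts):
  t = 6
  v = 3
  a = 1
  d = a - t
  y = v
  b = a * a
  return v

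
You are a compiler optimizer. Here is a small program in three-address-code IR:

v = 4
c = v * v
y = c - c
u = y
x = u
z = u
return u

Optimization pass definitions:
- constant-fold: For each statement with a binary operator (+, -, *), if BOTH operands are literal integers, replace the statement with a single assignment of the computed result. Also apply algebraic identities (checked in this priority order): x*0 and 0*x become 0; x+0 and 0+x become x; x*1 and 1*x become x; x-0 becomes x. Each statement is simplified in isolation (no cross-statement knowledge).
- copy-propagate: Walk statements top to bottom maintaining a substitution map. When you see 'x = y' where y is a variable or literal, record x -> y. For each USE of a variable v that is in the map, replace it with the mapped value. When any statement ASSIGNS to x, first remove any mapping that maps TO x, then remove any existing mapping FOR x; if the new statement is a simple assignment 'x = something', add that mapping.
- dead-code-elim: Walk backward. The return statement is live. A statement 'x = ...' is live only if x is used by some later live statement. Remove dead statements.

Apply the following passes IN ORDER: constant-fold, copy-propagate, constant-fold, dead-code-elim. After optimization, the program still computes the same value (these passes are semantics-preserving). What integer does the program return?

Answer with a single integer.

Initial IR:
  v = 4
  c = v * v
  y = c - c
  u = y
  x = u
  z = u
  return u
After constant-fold (7 stmts):
  v = 4
  c = v * v
  y = c - c
  u = y
  x = u
  z = u
  return u
After copy-propagate (7 stmts):
  v = 4
  c = 4 * 4
  y = c - c
  u = y
  x = y
  z = y
  return y
After constant-fold (7 stmts):
  v = 4
  c = 16
  y = c - c
  u = y
  x = y
  z = y
  return y
After dead-code-elim (3 stmts):
  c = 16
  y = c - c
  return y
Evaluate:
  v = 4  =>  v = 4
  c = v * v  =>  c = 16
  y = c - c  =>  y = 0
  u = y  =>  u = 0
  x = u  =>  x = 0
  z = u  =>  z = 0
  return u = 0

Answer: 0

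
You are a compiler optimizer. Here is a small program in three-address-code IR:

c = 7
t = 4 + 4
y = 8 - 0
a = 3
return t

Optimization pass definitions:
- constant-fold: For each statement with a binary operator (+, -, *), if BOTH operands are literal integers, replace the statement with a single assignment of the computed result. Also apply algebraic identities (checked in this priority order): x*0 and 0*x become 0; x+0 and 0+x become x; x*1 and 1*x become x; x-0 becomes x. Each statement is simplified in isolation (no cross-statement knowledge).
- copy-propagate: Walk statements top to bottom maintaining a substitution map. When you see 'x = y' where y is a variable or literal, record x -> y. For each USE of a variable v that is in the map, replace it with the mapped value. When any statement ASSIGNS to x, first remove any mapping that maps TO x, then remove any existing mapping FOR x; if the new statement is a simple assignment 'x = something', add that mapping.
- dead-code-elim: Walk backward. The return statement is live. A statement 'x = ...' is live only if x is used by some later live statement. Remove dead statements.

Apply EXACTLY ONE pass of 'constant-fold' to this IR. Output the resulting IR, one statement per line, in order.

Answer: c = 7
t = 8
y = 8
a = 3
return t

Derivation:
Applying constant-fold statement-by-statement:
  [1] c = 7  (unchanged)
  [2] t = 4 + 4  -> t = 8
  [3] y = 8 - 0  -> y = 8
  [4] a = 3  (unchanged)
  [5] return t  (unchanged)
Result (5 stmts):
  c = 7
  t = 8
  y = 8
  a = 3
  return t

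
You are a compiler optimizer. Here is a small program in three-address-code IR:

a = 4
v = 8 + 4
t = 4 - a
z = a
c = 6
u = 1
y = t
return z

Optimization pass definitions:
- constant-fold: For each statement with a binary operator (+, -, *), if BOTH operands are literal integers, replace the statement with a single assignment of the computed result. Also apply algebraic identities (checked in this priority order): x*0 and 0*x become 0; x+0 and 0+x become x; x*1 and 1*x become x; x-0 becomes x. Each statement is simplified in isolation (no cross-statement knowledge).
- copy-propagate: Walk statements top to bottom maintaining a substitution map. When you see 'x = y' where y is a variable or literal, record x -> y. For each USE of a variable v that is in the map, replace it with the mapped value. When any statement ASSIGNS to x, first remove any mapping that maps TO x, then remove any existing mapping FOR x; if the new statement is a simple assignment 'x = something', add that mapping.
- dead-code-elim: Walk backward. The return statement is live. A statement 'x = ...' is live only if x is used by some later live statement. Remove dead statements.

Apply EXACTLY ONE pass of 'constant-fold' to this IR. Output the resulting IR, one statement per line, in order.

Applying constant-fold statement-by-statement:
  [1] a = 4  (unchanged)
  [2] v = 8 + 4  -> v = 12
  [3] t = 4 - a  (unchanged)
  [4] z = a  (unchanged)
  [5] c = 6  (unchanged)
  [6] u = 1  (unchanged)
  [7] y = t  (unchanged)
  [8] return z  (unchanged)
Result (8 stmts):
  a = 4
  v = 12
  t = 4 - a
  z = a
  c = 6
  u = 1
  y = t
  return z

Answer: a = 4
v = 12
t = 4 - a
z = a
c = 6
u = 1
y = t
return z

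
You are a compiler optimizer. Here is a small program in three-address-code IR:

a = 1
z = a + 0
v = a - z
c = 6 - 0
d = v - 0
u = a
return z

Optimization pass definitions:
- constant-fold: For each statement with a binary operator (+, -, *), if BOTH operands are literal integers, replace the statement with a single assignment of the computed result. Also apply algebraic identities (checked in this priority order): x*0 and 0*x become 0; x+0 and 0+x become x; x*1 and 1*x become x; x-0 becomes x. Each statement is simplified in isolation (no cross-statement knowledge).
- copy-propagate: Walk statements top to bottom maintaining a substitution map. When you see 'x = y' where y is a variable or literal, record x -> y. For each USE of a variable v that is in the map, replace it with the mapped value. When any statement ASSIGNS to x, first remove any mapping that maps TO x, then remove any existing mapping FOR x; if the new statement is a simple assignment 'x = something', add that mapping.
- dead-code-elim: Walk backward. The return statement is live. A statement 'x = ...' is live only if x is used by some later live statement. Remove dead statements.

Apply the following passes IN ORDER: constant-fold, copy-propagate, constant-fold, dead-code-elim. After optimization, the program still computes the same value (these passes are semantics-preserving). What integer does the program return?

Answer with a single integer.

Initial IR:
  a = 1
  z = a + 0
  v = a - z
  c = 6 - 0
  d = v - 0
  u = a
  return z
After constant-fold (7 stmts):
  a = 1
  z = a
  v = a - z
  c = 6
  d = v
  u = a
  return z
After copy-propagate (7 stmts):
  a = 1
  z = 1
  v = 1 - 1
  c = 6
  d = v
  u = 1
  return 1
After constant-fold (7 stmts):
  a = 1
  z = 1
  v = 0
  c = 6
  d = v
  u = 1
  return 1
After dead-code-elim (1 stmts):
  return 1
Evaluate:
  a = 1  =>  a = 1
  z = a + 0  =>  z = 1
  v = a - z  =>  v = 0
  c = 6 - 0  =>  c = 6
  d = v - 0  =>  d = 0
  u = a  =>  u = 1
  return z = 1

Answer: 1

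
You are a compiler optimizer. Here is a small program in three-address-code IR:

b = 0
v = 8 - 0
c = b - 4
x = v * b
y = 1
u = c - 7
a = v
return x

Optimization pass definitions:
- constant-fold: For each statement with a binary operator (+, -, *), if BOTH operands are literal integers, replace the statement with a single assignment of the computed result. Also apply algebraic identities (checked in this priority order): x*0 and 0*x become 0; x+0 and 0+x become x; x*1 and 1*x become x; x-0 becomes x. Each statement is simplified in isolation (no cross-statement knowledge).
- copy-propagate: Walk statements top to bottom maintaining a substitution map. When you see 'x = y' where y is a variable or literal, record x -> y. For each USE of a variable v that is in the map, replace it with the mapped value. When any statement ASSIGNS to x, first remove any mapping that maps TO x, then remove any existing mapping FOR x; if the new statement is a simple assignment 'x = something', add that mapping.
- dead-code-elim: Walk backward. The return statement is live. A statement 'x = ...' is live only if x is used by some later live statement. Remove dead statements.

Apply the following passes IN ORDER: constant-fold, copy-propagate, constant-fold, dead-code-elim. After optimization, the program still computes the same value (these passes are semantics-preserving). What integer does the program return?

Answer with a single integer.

Initial IR:
  b = 0
  v = 8 - 0
  c = b - 4
  x = v * b
  y = 1
  u = c - 7
  a = v
  return x
After constant-fold (8 stmts):
  b = 0
  v = 8
  c = b - 4
  x = v * b
  y = 1
  u = c - 7
  a = v
  return x
After copy-propagate (8 stmts):
  b = 0
  v = 8
  c = 0 - 4
  x = 8 * 0
  y = 1
  u = c - 7
  a = 8
  return x
After constant-fold (8 stmts):
  b = 0
  v = 8
  c = -4
  x = 0
  y = 1
  u = c - 7
  a = 8
  return x
After dead-code-elim (2 stmts):
  x = 0
  return x
Evaluate:
  b = 0  =>  b = 0
  v = 8 - 0  =>  v = 8
  c = b - 4  =>  c = -4
  x = v * b  =>  x = 0
  y = 1  =>  y = 1
  u = c - 7  =>  u = -11
  a = v  =>  a = 8
  return x = 0

Answer: 0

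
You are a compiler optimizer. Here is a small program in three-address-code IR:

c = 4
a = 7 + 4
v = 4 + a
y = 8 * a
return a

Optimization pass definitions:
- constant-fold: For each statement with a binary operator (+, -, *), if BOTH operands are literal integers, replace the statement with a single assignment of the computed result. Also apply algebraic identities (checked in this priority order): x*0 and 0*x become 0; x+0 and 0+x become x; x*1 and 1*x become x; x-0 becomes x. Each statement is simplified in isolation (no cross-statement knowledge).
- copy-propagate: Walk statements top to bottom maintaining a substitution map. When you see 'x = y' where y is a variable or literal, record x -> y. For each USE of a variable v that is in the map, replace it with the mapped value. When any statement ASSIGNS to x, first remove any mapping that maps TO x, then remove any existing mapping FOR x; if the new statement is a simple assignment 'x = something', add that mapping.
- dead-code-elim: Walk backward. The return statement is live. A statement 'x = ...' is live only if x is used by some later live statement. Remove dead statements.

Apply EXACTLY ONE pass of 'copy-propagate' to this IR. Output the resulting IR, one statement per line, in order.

Applying copy-propagate statement-by-statement:
  [1] c = 4  (unchanged)
  [2] a = 7 + 4  (unchanged)
  [3] v = 4 + a  (unchanged)
  [4] y = 8 * a  (unchanged)
  [5] return a  (unchanged)
Result (5 stmts):
  c = 4
  a = 7 + 4
  v = 4 + a
  y = 8 * a
  return a

Answer: c = 4
a = 7 + 4
v = 4 + a
y = 8 * a
return a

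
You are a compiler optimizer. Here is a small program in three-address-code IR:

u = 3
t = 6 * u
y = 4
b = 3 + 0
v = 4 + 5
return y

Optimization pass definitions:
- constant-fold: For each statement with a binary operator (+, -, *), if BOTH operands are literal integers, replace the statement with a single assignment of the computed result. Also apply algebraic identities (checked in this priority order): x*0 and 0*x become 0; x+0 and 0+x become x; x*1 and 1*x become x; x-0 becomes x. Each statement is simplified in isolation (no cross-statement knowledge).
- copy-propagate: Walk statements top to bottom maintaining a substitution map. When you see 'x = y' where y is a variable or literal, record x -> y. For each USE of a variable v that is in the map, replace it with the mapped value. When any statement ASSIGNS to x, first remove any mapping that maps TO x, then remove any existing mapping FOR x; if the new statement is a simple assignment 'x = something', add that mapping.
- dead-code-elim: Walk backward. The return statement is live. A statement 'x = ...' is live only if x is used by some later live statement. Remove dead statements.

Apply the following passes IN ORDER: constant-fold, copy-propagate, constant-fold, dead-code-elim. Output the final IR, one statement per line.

Initial IR:
  u = 3
  t = 6 * u
  y = 4
  b = 3 + 0
  v = 4 + 5
  return y
After constant-fold (6 stmts):
  u = 3
  t = 6 * u
  y = 4
  b = 3
  v = 9
  return y
After copy-propagate (6 stmts):
  u = 3
  t = 6 * 3
  y = 4
  b = 3
  v = 9
  return 4
After constant-fold (6 stmts):
  u = 3
  t = 18
  y = 4
  b = 3
  v = 9
  return 4
After dead-code-elim (1 stmts):
  return 4

Answer: return 4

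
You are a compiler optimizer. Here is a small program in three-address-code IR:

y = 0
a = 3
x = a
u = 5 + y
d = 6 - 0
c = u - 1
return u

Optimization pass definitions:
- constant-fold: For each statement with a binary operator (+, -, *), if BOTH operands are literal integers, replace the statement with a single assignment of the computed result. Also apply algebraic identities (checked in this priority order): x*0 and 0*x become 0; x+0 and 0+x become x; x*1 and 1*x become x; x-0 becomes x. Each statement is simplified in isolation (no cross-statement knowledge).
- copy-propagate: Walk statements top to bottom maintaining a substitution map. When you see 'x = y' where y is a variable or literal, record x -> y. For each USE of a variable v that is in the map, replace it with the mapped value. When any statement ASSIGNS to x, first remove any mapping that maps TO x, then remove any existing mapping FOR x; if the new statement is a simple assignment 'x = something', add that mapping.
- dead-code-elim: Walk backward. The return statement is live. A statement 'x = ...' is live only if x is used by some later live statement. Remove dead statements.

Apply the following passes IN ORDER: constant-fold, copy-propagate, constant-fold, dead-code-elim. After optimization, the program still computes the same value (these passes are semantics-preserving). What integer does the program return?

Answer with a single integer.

Answer: 5

Derivation:
Initial IR:
  y = 0
  a = 3
  x = a
  u = 5 + y
  d = 6 - 0
  c = u - 1
  return u
After constant-fold (7 stmts):
  y = 0
  a = 3
  x = a
  u = 5 + y
  d = 6
  c = u - 1
  return u
After copy-propagate (7 stmts):
  y = 0
  a = 3
  x = 3
  u = 5 + 0
  d = 6
  c = u - 1
  return u
After constant-fold (7 stmts):
  y = 0
  a = 3
  x = 3
  u = 5
  d = 6
  c = u - 1
  return u
After dead-code-elim (2 stmts):
  u = 5
  return u
Evaluate:
  y = 0  =>  y = 0
  a = 3  =>  a = 3
  x = a  =>  x = 3
  u = 5 + y  =>  u = 5
  d = 6 - 0  =>  d = 6
  c = u - 1  =>  c = 4
  return u = 5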